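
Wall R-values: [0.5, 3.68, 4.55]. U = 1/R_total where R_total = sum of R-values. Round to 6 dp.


R_total = 0.5 + 3.68 + 4.55 = 8.73
U = 1/8.73 = 0.114548

0.114548


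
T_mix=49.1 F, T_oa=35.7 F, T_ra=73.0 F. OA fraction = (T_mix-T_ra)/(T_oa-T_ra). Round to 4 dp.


frac = (49.1 - 73.0) / (35.7 - 73.0) = 0.6408

0.6408


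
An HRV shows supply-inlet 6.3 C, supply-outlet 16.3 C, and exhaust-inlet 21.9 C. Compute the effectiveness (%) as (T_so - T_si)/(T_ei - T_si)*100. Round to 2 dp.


eff = (16.3-6.3)/(21.9-6.3)*100 = 64.10 %

64.10 %


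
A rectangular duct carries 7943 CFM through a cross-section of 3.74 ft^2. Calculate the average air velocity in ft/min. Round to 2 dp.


V = 7943 / 3.74 = 2123.80 ft/min

2123.80 ft/min


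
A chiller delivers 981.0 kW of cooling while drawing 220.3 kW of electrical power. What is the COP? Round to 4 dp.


COP = 981.0 / 220.3 = 4.4530

4.4530


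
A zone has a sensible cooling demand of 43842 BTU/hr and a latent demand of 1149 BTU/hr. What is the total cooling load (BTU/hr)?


Qt = 43842 + 1149 = 44991 BTU/hr

44991 BTU/hr


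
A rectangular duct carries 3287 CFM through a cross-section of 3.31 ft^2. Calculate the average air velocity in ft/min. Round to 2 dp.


V = 3287 / 3.31 = 993.05 ft/min

993.05 ft/min


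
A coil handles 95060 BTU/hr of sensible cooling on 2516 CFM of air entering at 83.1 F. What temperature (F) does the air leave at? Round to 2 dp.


dT = 95060/(1.08*2516) = 34.9835
T_leave = 83.1 - 34.9835 = 48.12 F

48.12 F


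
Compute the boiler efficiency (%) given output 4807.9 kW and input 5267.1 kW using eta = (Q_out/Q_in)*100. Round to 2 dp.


eta = (4807.9/5267.1)*100 = 91.28 %

91.28 %


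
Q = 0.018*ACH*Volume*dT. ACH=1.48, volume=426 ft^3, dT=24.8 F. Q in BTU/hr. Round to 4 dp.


Q = 0.018 * 1.48 * 426 * 24.8 = 281.4463 BTU/hr

281.4463 BTU/hr


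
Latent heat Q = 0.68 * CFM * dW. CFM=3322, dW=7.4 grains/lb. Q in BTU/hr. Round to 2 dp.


Q = 0.68 * 3322 * 7.4 = 16716.30 BTU/hr

16716.30 BTU/hr


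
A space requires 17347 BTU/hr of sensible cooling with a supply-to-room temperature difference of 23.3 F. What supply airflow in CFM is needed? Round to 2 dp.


CFM = 17347 / (1.08 * 23.3) = 689.36

689.36 CFM


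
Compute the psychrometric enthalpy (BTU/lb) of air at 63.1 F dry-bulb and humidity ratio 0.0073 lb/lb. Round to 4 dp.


h = 0.24*63.1 + 0.0073*(1061+0.444*63.1) = 23.0938 BTU/lb

23.0938 BTU/lb


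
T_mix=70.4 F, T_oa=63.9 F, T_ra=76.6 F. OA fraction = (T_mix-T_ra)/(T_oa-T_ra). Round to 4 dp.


frac = (70.4 - 76.6) / (63.9 - 76.6) = 0.4882

0.4882


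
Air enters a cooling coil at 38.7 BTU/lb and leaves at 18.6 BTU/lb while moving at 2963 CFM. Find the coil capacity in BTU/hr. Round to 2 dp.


Q = 4.5 * 2963 * (38.7 - 18.6) = 268003.35 BTU/hr

268003.35 BTU/hr


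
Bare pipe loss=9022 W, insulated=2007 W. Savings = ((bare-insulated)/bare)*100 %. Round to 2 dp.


Savings = ((9022-2007)/9022)*100 = 77.75 %

77.75 %


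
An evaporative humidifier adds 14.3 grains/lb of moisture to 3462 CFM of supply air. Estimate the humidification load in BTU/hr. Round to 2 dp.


Q = 0.68 * 3462 * 14.3 = 33664.49 BTU/hr

33664.49 BTU/hr


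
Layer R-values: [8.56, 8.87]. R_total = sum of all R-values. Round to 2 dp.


R_total = 8.56 + 8.87 = 17.43

17.43


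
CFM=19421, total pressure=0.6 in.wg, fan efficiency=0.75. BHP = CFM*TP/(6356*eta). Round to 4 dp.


BHP = 19421 * 0.6 / (6356 * 0.75) = 2.4444 hp

2.4444 hp


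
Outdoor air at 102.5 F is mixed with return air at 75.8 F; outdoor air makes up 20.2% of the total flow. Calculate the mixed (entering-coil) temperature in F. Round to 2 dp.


T_mix = 75.8 + (20.2/100)*(102.5-75.8) = 81.19 F

81.19 F


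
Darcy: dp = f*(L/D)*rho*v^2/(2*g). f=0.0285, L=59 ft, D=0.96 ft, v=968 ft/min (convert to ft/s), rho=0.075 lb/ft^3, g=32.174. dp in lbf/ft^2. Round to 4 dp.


v_fps = 968/60 = 16.1333 ft/s
dp = 0.0285*(59/0.96)*0.075*16.1333^2/(2*32.174) = 0.5314 lbf/ft^2

0.5314 lbf/ft^2


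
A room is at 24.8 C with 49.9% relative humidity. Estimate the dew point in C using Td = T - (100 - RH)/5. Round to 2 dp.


Td = 24.8 - (100-49.9)/5 = 14.78 C

14.78 C


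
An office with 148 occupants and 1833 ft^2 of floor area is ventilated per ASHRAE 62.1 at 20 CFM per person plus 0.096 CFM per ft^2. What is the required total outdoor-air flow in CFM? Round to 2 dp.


Total = 148*20 + 1833*0.096 = 3135.97 CFM

3135.97 CFM


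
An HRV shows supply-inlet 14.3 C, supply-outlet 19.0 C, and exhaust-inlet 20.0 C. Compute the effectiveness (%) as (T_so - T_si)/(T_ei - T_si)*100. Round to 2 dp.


eff = (19.0-14.3)/(20.0-14.3)*100 = 82.46 %

82.46 %


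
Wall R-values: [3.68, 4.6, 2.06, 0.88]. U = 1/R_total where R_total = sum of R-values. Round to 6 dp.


R_total = 3.68 + 4.6 + 2.06 + 0.88 = 11.22
U = 1/11.22 = 0.089127

0.089127


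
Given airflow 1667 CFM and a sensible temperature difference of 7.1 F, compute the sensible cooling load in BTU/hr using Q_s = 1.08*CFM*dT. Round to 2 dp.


Q = 1.08 * 1667 * 7.1 = 12782.56 BTU/hr

12782.56 BTU/hr


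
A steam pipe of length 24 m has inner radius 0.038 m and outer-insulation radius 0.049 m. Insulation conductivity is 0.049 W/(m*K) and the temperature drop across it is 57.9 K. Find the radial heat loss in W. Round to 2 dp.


Q = 2*pi*0.049*24*57.9/ln(0.049/0.038) = 1682.80 W

1682.80 W


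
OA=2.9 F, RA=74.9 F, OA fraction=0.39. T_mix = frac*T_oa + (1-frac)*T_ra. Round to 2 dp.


T_mix = 0.39*2.9 + 0.61*74.9 = 46.82 F

46.82 F


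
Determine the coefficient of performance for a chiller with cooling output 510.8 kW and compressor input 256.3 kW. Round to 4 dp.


COP = 510.8 / 256.3 = 1.9930

1.9930


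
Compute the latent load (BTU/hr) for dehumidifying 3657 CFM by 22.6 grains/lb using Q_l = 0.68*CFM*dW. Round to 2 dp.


Q = 0.68 * 3657 * 22.6 = 56200.78 BTU/hr

56200.78 BTU/hr


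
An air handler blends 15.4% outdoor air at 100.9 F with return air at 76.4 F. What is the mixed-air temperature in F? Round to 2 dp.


T_mix = 76.4 + (15.4/100)*(100.9-76.4) = 80.17 F

80.17 F


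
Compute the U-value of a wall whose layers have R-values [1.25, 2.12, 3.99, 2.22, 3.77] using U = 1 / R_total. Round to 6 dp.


R_total = 1.25 + 2.12 + 3.99 + 2.22 + 3.77 = 13.35
U = 1/13.35 = 0.074906

0.074906


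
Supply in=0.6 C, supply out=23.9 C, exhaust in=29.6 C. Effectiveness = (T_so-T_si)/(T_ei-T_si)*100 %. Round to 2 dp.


eff = (23.9-0.6)/(29.6-0.6)*100 = 80.34 %

80.34 %


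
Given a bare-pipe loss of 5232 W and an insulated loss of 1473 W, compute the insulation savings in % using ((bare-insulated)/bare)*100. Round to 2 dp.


Savings = ((5232-1473)/5232)*100 = 71.85 %

71.85 %


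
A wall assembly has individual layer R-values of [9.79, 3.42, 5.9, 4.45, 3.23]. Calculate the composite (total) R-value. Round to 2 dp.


R_total = 9.79 + 3.42 + 5.9 + 4.45 + 3.23 = 26.79

26.79


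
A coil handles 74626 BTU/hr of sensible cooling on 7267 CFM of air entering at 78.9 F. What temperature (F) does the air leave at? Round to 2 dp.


dT = 74626/(1.08*7267) = 9.5085
T_leave = 78.9 - 9.5085 = 69.39 F

69.39 F


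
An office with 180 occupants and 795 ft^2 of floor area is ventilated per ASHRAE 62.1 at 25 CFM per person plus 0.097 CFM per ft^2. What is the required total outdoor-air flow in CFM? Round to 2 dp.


Total = 180*25 + 795*0.097 = 4577.12 CFM

4577.12 CFM


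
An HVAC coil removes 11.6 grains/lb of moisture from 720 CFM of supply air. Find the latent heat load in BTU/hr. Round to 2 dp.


Q = 0.68 * 720 * 11.6 = 5679.36 BTU/hr

5679.36 BTU/hr


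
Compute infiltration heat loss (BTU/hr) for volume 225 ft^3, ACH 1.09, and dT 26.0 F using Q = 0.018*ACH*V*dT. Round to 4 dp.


Q = 0.018 * 1.09 * 225 * 26.0 = 114.7770 BTU/hr

114.7770 BTU/hr


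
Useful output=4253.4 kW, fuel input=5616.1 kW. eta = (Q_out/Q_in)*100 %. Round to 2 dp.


eta = (4253.4/5616.1)*100 = 75.74 %

75.74 %


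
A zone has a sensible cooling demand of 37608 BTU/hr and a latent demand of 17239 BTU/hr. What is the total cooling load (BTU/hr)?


Qt = 37608 + 17239 = 54847 BTU/hr

54847 BTU/hr


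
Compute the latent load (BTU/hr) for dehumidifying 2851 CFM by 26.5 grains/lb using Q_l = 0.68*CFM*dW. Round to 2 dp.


Q = 0.68 * 2851 * 26.5 = 51375.02 BTU/hr

51375.02 BTU/hr


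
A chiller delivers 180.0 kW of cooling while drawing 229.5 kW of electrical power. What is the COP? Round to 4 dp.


COP = 180.0 / 229.5 = 0.7843

0.7843


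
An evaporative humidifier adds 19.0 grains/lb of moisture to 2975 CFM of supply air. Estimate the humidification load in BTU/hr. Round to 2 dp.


Q = 0.68 * 2975 * 19.0 = 38437.00 BTU/hr

38437.00 BTU/hr


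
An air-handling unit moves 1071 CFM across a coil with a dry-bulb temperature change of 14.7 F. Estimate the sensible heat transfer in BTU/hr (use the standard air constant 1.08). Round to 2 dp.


Q = 1.08 * 1071 * 14.7 = 17003.20 BTU/hr

17003.20 BTU/hr


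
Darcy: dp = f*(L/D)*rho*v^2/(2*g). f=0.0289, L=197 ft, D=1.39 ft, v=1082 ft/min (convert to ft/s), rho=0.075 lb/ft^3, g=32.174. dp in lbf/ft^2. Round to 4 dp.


v_fps = 1082/60 = 18.0333 ft/s
dp = 0.0289*(197/1.39)*0.075*18.0333^2/(2*32.174) = 1.5525 lbf/ft^2

1.5525 lbf/ft^2


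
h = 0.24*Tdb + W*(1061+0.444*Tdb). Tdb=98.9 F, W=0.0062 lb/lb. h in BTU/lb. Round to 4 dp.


h = 0.24*98.9 + 0.0062*(1061+0.444*98.9) = 30.5865 BTU/lb

30.5865 BTU/lb


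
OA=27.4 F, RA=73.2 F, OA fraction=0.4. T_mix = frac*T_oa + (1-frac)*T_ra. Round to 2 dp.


T_mix = 0.4*27.4 + 0.6*73.2 = 54.88 F

54.88 F


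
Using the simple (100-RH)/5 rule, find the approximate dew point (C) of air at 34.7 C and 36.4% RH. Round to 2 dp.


Td = 34.7 - (100-36.4)/5 = 21.98 C

21.98 C


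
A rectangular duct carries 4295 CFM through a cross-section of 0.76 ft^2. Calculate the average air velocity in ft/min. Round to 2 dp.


V = 4295 / 0.76 = 5651.32 ft/min

5651.32 ft/min


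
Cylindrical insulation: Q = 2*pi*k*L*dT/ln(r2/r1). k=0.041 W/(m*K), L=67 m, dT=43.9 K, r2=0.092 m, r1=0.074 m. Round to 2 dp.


Q = 2*pi*0.041*67*43.9/ln(0.092/0.074) = 3480.15 W

3480.15 W


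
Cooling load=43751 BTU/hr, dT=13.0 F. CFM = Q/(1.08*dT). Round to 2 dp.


CFM = 43751 / (1.08 * 13.0) = 3116.17

3116.17 CFM


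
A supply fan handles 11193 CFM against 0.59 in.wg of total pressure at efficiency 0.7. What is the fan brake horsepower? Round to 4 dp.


BHP = 11193 * 0.59 / (6356 * 0.7) = 1.4843 hp

1.4843 hp


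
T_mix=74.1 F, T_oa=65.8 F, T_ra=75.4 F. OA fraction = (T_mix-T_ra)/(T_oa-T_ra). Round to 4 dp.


frac = (74.1 - 75.4) / (65.8 - 75.4) = 0.1354

0.1354


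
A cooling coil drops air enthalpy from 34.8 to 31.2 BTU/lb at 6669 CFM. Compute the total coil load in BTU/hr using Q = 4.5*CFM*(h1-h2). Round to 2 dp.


Q = 4.5 * 6669 * (34.8 - 31.2) = 108037.80 BTU/hr

108037.80 BTU/hr


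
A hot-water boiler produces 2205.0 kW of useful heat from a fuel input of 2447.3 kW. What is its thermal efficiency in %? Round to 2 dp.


eta = (2205.0/2447.3)*100 = 90.10 %

90.10 %


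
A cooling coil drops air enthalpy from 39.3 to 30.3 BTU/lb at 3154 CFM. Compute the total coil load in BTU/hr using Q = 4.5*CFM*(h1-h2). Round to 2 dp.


Q = 4.5 * 3154 * (39.3 - 30.3) = 127737.00 BTU/hr

127737.00 BTU/hr


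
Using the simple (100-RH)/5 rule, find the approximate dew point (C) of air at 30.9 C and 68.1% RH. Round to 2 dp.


Td = 30.9 - (100-68.1)/5 = 24.52 C

24.52 C


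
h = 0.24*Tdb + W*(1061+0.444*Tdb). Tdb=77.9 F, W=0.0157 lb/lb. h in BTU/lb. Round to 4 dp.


h = 0.24*77.9 + 0.0157*(1061+0.444*77.9) = 35.8967 BTU/lb

35.8967 BTU/lb


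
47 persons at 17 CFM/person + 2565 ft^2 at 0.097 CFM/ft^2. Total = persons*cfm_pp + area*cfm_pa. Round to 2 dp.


Total = 47*17 + 2565*0.097 = 1047.81 CFM

1047.81 CFM


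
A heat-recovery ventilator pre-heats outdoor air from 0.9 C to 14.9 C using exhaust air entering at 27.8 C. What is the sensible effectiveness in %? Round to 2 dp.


eff = (14.9-0.9)/(27.8-0.9)*100 = 52.04 %

52.04 %


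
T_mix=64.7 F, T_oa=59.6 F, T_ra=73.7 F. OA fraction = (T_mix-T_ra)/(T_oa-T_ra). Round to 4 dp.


frac = (64.7 - 73.7) / (59.6 - 73.7) = 0.6383

0.6383


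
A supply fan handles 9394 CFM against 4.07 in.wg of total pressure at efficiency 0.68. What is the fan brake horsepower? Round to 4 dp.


BHP = 9394 * 4.07 / (6356 * 0.68) = 8.8461 hp

8.8461 hp


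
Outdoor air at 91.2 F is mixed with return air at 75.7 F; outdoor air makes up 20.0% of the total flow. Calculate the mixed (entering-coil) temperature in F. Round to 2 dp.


T_mix = 75.7 + (20.0/100)*(91.2-75.7) = 78.80 F

78.80 F


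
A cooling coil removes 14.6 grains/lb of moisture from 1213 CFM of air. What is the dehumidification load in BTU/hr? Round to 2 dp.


Q = 0.68 * 1213 * 14.6 = 12042.66 BTU/hr

12042.66 BTU/hr


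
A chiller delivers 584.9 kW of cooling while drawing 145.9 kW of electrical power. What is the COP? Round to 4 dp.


COP = 584.9 / 145.9 = 4.0089

4.0089


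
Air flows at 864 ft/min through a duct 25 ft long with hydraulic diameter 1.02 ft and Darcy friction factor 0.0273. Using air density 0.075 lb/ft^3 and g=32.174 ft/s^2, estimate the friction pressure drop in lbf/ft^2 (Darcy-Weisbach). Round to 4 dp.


v_fps = 864/60 = 14.4 ft/s
dp = 0.0273*(25/1.02)*0.075*14.4^2/(2*32.174) = 0.1617 lbf/ft^2

0.1617 lbf/ft^2


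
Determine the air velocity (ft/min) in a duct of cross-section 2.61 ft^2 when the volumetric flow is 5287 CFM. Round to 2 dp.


V = 5287 / 2.61 = 2025.67 ft/min

2025.67 ft/min


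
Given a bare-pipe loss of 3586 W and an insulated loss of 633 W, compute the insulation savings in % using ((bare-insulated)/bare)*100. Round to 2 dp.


Savings = ((3586-633)/3586)*100 = 82.35 %

82.35 %


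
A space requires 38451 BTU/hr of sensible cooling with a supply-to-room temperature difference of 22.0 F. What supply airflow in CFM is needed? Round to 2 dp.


CFM = 38451 / (1.08 * 22.0) = 1618.31

1618.31 CFM


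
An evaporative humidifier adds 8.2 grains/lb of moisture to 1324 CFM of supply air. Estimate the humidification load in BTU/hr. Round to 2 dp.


Q = 0.68 * 1324 * 8.2 = 7382.62 BTU/hr

7382.62 BTU/hr


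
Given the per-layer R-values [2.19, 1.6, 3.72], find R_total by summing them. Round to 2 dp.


R_total = 2.19 + 1.6 + 3.72 = 7.51

7.51


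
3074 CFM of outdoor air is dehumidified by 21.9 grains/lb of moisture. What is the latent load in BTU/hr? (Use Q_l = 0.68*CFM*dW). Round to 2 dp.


Q = 0.68 * 3074 * 21.9 = 45778.01 BTU/hr

45778.01 BTU/hr


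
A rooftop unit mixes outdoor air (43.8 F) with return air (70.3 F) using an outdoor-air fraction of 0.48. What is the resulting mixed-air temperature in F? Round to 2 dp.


T_mix = 0.48*43.8 + 0.52*70.3 = 57.58 F

57.58 F


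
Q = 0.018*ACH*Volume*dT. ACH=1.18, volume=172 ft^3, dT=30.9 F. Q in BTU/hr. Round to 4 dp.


Q = 0.018 * 1.18 * 172 * 30.9 = 112.8864 BTU/hr

112.8864 BTU/hr


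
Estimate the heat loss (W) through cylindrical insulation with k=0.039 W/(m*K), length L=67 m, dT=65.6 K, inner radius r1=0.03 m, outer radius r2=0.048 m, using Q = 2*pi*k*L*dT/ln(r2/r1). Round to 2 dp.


Q = 2*pi*0.039*67*65.6/ln(0.048/0.03) = 2291.51 W

2291.51 W


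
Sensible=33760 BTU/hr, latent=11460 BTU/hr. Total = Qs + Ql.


Qt = 33760 + 11460 = 45220 BTU/hr

45220 BTU/hr


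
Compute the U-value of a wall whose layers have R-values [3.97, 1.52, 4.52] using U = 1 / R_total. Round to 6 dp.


R_total = 3.97 + 1.52 + 4.52 = 10.01
U = 1/10.01 = 0.099900

0.099900


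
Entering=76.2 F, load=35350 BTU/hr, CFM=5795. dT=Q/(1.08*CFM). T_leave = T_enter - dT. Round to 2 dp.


dT = 35350/(1.08*5795) = 5.6482
T_leave = 76.2 - 5.6482 = 70.55 F

70.55 F


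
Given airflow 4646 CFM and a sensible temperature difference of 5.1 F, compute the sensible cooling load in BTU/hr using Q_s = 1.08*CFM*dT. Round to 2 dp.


Q = 1.08 * 4646 * 5.1 = 25590.17 BTU/hr

25590.17 BTU/hr


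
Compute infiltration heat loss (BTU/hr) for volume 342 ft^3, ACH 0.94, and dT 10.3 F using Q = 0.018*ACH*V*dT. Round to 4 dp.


Q = 0.018 * 0.94 * 342 * 10.3 = 59.6024 BTU/hr

59.6024 BTU/hr


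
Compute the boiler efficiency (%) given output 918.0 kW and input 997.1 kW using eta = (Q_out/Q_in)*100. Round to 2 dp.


eta = (918.0/997.1)*100 = 92.07 %

92.07 %


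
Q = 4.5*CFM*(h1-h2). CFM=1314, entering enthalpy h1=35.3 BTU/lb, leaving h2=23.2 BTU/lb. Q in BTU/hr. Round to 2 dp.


Q = 4.5 * 1314 * (35.3 - 23.2) = 71547.30 BTU/hr

71547.30 BTU/hr


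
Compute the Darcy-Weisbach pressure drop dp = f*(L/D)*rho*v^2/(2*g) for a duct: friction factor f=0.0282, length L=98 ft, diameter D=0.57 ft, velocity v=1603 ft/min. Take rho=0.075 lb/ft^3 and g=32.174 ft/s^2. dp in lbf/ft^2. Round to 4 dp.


v_fps = 1603/60 = 26.7167 ft/s
dp = 0.0282*(98/0.57)*0.075*26.7167^2/(2*32.174) = 4.0336 lbf/ft^2

4.0336 lbf/ft^2


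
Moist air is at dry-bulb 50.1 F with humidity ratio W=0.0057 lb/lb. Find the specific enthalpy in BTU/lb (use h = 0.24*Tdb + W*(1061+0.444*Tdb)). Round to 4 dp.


h = 0.24*50.1 + 0.0057*(1061+0.444*50.1) = 18.1985 BTU/lb

18.1985 BTU/lb


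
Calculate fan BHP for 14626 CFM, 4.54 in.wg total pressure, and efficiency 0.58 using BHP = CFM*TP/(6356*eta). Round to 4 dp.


BHP = 14626 * 4.54 / (6356 * 0.58) = 18.0123 hp

18.0123 hp


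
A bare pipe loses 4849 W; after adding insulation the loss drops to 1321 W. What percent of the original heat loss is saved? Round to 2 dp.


Savings = ((4849-1321)/4849)*100 = 72.76 %

72.76 %


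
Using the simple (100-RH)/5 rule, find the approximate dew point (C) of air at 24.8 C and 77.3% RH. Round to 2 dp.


Td = 24.8 - (100-77.3)/5 = 20.26 C

20.26 C


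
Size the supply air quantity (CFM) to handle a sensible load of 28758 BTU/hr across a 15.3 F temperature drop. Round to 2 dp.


CFM = 28758 / (1.08 * 15.3) = 1740.38

1740.38 CFM


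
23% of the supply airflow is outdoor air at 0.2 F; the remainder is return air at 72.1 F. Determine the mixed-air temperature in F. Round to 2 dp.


T_mix = 0.23*0.2 + 0.77*72.1 = 55.56 F

55.56 F


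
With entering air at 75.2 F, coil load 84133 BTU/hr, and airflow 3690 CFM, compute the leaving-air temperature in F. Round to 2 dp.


dT = 84133/(1.08*3690) = 21.1114
T_leave = 75.2 - 21.1114 = 54.09 F

54.09 F


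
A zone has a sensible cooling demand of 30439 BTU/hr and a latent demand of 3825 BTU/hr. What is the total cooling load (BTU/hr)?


Qt = 30439 + 3825 = 34264 BTU/hr

34264 BTU/hr


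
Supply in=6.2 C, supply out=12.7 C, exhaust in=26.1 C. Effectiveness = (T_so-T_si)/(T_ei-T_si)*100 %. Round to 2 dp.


eff = (12.7-6.2)/(26.1-6.2)*100 = 32.66 %

32.66 %


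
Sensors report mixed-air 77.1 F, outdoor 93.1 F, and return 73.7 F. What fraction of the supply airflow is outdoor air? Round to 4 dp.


frac = (77.1 - 73.7) / (93.1 - 73.7) = 0.1753

0.1753


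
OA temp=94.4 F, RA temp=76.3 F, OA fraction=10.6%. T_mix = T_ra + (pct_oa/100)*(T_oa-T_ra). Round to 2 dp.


T_mix = 76.3 + (10.6/100)*(94.4-76.3) = 78.22 F

78.22 F


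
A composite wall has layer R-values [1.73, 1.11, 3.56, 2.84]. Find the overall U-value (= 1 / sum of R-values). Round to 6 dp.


R_total = 1.73 + 1.11 + 3.56 + 2.84 = 9.24
U = 1/9.24 = 0.108225

0.108225


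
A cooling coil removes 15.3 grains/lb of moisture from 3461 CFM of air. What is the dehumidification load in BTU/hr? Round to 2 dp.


Q = 0.68 * 3461 * 15.3 = 36008.24 BTU/hr

36008.24 BTU/hr


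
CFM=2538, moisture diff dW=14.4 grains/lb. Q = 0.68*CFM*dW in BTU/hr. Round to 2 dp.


Q = 0.68 * 2538 * 14.4 = 24852.10 BTU/hr

24852.10 BTU/hr


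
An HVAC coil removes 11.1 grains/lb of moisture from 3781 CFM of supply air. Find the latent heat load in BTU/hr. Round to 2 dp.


Q = 0.68 * 3781 * 11.1 = 28538.99 BTU/hr

28538.99 BTU/hr


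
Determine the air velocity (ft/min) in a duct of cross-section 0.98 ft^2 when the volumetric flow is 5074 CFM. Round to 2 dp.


V = 5074 / 0.98 = 5177.55 ft/min

5177.55 ft/min


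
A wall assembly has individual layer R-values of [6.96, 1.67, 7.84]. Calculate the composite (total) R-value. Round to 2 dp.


R_total = 6.96 + 1.67 + 7.84 = 16.47

16.47


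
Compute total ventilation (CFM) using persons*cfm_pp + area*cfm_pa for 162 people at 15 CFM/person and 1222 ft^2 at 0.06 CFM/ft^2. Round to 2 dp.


Total = 162*15 + 1222*0.06 = 2503.32 CFM

2503.32 CFM


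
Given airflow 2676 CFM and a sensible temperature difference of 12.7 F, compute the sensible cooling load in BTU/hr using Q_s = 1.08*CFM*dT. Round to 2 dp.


Q = 1.08 * 2676 * 12.7 = 36704.02 BTU/hr

36704.02 BTU/hr


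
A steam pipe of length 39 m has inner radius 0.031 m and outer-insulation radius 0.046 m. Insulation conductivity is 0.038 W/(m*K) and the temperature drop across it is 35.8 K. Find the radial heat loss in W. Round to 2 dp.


Q = 2*pi*0.038*39*35.8/ln(0.046/0.031) = 844.68 W

844.68 W


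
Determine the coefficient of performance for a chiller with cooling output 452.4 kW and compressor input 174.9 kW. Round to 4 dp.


COP = 452.4 / 174.9 = 2.5866

2.5866


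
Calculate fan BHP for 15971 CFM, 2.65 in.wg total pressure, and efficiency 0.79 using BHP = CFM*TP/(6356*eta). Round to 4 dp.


BHP = 15971 * 2.65 / (6356 * 0.79) = 8.4288 hp

8.4288 hp


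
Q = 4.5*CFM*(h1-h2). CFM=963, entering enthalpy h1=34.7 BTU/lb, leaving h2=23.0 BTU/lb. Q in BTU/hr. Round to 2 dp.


Q = 4.5 * 963 * (34.7 - 23.0) = 50701.95 BTU/hr

50701.95 BTU/hr


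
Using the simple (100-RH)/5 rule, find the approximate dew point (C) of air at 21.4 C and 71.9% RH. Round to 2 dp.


Td = 21.4 - (100-71.9)/5 = 15.78 C

15.78 C


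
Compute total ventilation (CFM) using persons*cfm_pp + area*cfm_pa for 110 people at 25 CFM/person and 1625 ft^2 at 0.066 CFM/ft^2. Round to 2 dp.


Total = 110*25 + 1625*0.066 = 2857.25 CFM

2857.25 CFM


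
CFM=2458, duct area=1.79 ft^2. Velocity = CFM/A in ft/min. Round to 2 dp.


V = 2458 / 1.79 = 1373.18 ft/min

1373.18 ft/min


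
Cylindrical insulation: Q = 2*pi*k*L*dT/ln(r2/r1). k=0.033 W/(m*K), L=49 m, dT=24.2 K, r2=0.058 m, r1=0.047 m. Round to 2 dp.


Q = 2*pi*0.033*49*24.2/ln(0.058/0.047) = 1169.16 W

1169.16 W


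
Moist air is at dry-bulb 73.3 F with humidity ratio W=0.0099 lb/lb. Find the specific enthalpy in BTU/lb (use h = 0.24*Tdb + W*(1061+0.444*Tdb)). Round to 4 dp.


h = 0.24*73.3 + 0.0099*(1061+0.444*73.3) = 28.4181 BTU/lb

28.4181 BTU/lb


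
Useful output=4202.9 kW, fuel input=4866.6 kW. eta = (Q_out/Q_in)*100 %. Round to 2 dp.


eta = (4202.9/4866.6)*100 = 86.36 %

86.36 %


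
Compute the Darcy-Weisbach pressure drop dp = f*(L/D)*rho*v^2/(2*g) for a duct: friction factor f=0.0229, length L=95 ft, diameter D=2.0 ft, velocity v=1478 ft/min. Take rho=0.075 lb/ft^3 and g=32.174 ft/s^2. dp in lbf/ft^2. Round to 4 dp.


v_fps = 1478/60 = 24.6333 ft/s
dp = 0.0229*(95/2.0)*0.075*24.6333^2/(2*32.174) = 0.7693 lbf/ft^2

0.7693 lbf/ft^2


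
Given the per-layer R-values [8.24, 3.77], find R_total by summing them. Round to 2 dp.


R_total = 8.24 + 3.77 = 12.01

12.01


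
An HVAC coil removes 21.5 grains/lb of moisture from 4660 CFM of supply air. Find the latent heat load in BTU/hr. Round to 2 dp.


Q = 0.68 * 4660 * 21.5 = 68129.20 BTU/hr

68129.20 BTU/hr


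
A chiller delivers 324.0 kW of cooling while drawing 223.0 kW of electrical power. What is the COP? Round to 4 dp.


COP = 324.0 / 223.0 = 1.4529

1.4529


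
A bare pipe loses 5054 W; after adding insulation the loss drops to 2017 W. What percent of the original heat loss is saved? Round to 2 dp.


Savings = ((5054-2017)/5054)*100 = 60.09 %

60.09 %


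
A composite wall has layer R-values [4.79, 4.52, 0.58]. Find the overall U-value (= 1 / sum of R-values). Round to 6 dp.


R_total = 4.79 + 4.52 + 0.58 = 9.89
U = 1/9.89 = 0.101112

0.101112


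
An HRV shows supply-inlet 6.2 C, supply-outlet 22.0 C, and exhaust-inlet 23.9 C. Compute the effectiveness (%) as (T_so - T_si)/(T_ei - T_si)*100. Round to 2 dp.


eff = (22.0-6.2)/(23.9-6.2)*100 = 89.27 %

89.27 %


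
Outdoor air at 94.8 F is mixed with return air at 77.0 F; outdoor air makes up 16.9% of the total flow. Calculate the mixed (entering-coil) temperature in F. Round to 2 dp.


T_mix = 77.0 + (16.9/100)*(94.8-77.0) = 80.01 F

80.01 F


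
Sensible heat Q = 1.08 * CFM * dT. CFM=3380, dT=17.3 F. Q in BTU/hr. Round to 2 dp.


Q = 1.08 * 3380 * 17.3 = 63151.92 BTU/hr

63151.92 BTU/hr


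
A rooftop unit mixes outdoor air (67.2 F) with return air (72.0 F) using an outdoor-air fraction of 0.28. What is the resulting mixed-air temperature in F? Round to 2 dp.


T_mix = 0.28*67.2 + 0.72*72.0 = 70.66 F

70.66 F


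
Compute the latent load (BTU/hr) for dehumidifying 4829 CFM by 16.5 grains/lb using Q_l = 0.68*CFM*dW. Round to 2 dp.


Q = 0.68 * 4829 * 16.5 = 54181.38 BTU/hr

54181.38 BTU/hr


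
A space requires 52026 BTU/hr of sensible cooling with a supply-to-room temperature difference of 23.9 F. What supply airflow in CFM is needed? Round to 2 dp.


CFM = 52026 / (1.08 * 23.9) = 2015.57

2015.57 CFM


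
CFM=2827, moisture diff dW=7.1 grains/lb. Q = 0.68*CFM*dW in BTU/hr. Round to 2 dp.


Q = 0.68 * 2827 * 7.1 = 13648.76 BTU/hr

13648.76 BTU/hr


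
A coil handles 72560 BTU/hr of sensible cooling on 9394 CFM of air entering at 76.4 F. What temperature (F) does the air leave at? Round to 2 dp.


dT = 72560/(1.08*9394) = 7.1519
T_leave = 76.4 - 7.1519 = 69.25 F

69.25 F


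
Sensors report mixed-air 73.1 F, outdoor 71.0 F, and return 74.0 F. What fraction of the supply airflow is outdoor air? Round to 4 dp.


frac = (73.1 - 74.0) / (71.0 - 74.0) = 0.3000

0.3000


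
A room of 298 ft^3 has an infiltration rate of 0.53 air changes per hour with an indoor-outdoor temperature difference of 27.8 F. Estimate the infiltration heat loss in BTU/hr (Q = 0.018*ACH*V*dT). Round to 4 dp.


Q = 0.018 * 0.53 * 298 * 27.8 = 79.0332 BTU/hr

79.0332 BTU/hr


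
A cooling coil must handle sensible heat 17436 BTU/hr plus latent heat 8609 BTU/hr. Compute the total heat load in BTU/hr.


Qt = 17436 + 8609 = 26045 BTU/hr

26045 BTU/hr


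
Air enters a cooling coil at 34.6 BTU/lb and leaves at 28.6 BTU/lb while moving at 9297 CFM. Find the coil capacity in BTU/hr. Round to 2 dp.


Q = 4.5 * 9297 * (34.6 - 28.6) = 251019.00 BTU/hr

251019.00 BTU/hr


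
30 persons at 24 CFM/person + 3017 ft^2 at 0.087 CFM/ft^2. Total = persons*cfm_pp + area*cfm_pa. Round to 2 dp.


Total = 30*24 + 3017*0.087 = 982.48 CFM

982.48 CFM


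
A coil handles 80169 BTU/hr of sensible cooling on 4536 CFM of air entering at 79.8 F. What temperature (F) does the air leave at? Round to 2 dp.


dT = 80169/(1.08*4536) = 16.3648
T_leave = 79.8 - 16.3648 = 63.44 F

63.44 F


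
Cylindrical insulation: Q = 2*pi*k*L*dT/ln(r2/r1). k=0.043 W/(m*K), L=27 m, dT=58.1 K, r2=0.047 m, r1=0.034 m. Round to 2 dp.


Q = 2*pi*0.043*27*58.1/ln(0.047/0.034) = 1308.97 W

1308.97 W


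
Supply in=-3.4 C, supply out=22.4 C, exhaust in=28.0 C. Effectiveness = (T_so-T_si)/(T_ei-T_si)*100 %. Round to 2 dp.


eff = (22.4-(-3.4))/(28.0-(-3.4))*100 = 82.17 %

82.17 %


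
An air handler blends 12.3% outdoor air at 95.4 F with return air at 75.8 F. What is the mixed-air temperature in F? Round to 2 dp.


T_mix = 75.8 + (12.3/100)*(95.4-75.8) = 78.21 F

78.21 F


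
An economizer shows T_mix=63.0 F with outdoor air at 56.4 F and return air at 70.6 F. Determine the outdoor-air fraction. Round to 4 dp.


frac = (63.0 - 70.6) / (56.4 - 70.6) = 0.5352

0.5352


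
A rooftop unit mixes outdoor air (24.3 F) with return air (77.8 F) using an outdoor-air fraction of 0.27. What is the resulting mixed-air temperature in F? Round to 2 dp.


T_mix = 0.27*24.3 + 0.73*77.8 = 63.36 F

63.36 F


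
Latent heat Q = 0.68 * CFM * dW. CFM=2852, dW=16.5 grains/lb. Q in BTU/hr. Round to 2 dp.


Q = 0.68 * 2852 * 16.5 = 31999.44 BTU/hr

31999.44 BTU/hr


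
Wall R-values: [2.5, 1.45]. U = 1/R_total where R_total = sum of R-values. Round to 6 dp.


R_total = 2.5 + 1.45 = 3.95
U = 1/3.95 = 0.253165

0.253165


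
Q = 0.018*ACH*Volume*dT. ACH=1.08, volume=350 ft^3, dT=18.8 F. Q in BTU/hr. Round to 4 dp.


Q = 0.018 * 1.08 * 350 * 18.8 = 127.9152 BTU/hr

127.9152 BTU/hr


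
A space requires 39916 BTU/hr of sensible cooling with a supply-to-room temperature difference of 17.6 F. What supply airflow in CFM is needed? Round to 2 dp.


CFM = 39916 / (1.08 * 17.6) = 2099.96

2099.96 CFM


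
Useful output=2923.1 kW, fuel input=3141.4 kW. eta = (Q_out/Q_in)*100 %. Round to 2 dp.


eta = (2923.1/3141.4)*100 = 93.05 %

93.05 %


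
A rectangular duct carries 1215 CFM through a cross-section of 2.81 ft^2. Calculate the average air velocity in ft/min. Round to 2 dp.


V = 1215 / 2.81 = 432.38 ft/min

432.38 ft/min


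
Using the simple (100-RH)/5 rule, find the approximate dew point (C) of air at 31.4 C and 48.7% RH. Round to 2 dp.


Td = 31.4 - (100-48.7)/5 = 21.14 C

21.14 C


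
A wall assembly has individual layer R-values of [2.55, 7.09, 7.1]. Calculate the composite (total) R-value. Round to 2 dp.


R_total = 2.55 + 7.09 + 7.1 = 16.74

16.74


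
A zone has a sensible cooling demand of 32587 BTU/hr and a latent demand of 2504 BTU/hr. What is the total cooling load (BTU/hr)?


Qt = 32587 + 2504 = 35091 BTU/hr

35091 BTU/hr


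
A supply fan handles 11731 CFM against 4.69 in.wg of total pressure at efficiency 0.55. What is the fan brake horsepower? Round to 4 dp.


BHP = 11731 * 4.69 / (6356 * 0.55) = 15.7384 hp

15.7384 hp


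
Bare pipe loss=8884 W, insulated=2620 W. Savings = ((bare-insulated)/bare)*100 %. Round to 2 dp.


Savings = ((8884-2620)/8884)*100 = 70.51 %

70.51 %


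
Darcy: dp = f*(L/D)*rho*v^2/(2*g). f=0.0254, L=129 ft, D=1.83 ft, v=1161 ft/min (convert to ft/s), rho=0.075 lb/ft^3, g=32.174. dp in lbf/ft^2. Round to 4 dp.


v_fps = 1161/60 = 19.35 ft/s
dp = 0.0254*(129/1.83)*0.075*19.35^2/(2*32.174) = 0.7814 lbf/ft^2

0.7814 lbf/ft^2


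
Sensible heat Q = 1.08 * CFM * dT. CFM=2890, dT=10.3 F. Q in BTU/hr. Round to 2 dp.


Q = 1.08 * 2890 * 10.3 = 32148.36 BTU/hr

32148.36 BTU/hr


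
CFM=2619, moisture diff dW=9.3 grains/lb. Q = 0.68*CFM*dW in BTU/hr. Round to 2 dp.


Q = 0.68 * 2619 * 9.3 = 16562.56 BTU/hr

16562.56 BTU/hr


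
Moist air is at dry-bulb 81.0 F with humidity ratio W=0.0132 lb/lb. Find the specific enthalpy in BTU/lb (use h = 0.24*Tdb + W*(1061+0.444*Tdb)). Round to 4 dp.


h = 0.24*81.0 + 0.0132*(1061+0.444*81.0) = 33.9199 BTU/lb

33.9199 BTU/lb


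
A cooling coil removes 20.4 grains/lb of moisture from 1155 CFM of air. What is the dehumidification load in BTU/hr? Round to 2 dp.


Q = 0.68 * 1155 * 20.4 = 16022.16 BTU/hr

16022.16 BTU/hr


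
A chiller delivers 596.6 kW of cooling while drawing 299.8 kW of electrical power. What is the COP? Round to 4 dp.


COP = 596.6 / 299.8 = 1.9900

1.9900


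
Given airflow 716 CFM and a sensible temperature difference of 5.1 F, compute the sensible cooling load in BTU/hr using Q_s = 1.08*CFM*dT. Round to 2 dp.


Q = 1.08 * 716 * 5.1 = 3943.73 BTU/hr

3943.73 BTU/hr


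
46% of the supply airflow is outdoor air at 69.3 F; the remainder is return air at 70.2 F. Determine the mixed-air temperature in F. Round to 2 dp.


T_mix = 0.46*69.3 + 0.54*70.2 = 69.79 F

69.79 F


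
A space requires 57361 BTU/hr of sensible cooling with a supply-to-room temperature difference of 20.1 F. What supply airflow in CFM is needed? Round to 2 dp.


CFM = 57361 / (1.08 * 20.1) = 2642.39

2642.39 CFM


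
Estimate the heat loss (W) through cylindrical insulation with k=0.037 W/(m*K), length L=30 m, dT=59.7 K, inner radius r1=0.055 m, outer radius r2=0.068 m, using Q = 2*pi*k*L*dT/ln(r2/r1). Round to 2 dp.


Q = 2*pi*0.037*30*59.7/ln(0.068/0.055) = 1962.38 W

1962.38 W


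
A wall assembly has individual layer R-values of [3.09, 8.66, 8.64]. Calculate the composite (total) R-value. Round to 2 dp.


R_total = 3.09 + 8.66 + 8.64 = 20.39

20.39


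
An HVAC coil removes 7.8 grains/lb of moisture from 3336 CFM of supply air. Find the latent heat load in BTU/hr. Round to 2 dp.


Q = 0.68 * 3336 * 7.8 = 17694.14 BTU/hr

17694.14 BTU/hr


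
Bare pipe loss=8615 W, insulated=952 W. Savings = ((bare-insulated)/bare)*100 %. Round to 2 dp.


Savings = ((8615-952)/8615)*100 = 88.95 %

88.95 %


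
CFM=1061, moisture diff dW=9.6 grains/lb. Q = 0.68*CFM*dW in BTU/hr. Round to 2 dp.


Q = 0.68 * 1061 * 9.6 = 6926.21 BTU/hr

6926.21 BTU/hr


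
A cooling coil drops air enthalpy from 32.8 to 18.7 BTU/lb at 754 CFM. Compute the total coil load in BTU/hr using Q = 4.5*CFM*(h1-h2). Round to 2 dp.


Q = 4.5 * 754 * (32.8 - 18.7) = 47841.30 BTU/hr

47841.30 BTU/hr


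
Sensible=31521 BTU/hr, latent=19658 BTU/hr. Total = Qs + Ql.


Qt = 31521 + 19658 = 51179 BTU/hr

51179 BTU/hr


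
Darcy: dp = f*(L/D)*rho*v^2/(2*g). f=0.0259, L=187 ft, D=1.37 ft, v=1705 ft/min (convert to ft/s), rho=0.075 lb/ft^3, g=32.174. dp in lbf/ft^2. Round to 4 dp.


v_fps = 1705/60 = 28.4167 ft/s
dp = 0.0259*(187/1.37)*0.075*28.4167^2/(2*32.174) = 3.3273 lbf/ft^2

3.3273 lbf/ft^2


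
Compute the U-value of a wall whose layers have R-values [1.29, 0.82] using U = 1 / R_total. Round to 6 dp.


R_total = 1.29 + 0.82 = 2.11
U = 1/2.11 = 0.473934

0.473934


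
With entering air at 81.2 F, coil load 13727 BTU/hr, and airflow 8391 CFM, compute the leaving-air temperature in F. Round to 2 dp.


dT = 13727/(1.08*8391) = 1.5147
T_leave = 81.2 - 1.5147 = 79.69 F

79.69 F


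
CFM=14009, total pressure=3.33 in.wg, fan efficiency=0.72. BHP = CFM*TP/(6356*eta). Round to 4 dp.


BHP = 14009 * 3.33 / (6356 * 0.72) = 10.1938 hp

10.1938 hp


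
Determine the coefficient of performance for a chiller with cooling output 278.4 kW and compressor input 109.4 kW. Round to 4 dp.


COP = 278.4 / 109.4 = 2.5448

2.5448


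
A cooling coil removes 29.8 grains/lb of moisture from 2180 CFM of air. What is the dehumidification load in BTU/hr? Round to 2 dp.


Q = 0.68 * 2180 * 29.8 = 44175.52 BTU/hr

44175.52 BTU/hr


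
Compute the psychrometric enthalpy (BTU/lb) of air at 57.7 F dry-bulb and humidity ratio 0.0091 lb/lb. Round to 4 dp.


h = 0.24*57.7 + 0.0091*(1061+0.444*57.7) = 23.7362 BTU/lb

23.7362 BTU/lb


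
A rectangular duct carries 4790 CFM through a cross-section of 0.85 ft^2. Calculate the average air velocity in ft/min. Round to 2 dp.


V = 4790 / 0.85 = 5635.29 ft/min

5635.29 ft/min


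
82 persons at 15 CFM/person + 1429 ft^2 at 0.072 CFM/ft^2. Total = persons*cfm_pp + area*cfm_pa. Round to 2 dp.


Total = 82*15 + 1429*0.072 = 1332.89 CFM

1332.89 CFM


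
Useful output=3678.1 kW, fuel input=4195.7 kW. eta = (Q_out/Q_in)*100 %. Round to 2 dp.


eta = (3678.1/4195.7)*100 = 87.66 %

87.66 %


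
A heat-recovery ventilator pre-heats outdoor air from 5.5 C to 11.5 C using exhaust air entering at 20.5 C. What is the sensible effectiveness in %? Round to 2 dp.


eff = (11.5-5.5)/(20.5-5.5)*100 = 40.00 %

40.00 %


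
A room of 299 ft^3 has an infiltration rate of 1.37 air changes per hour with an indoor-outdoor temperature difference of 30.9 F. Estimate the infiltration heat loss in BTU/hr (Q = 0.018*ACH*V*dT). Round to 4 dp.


Q = 0.018 * 1.37 * 299 * 30.9 = 227.8362 BTU/hr

227.8362 BTU/hr


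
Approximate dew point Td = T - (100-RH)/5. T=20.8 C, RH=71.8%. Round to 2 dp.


Td = 20.8 - (100-71.8)/5 = 15.16 C

15.16 C


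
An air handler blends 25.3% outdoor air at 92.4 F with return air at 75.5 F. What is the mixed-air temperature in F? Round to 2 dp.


T_mix = 75.5 + (25.3/100)*(92.4-75.5) = 79.78 F

79.78 F


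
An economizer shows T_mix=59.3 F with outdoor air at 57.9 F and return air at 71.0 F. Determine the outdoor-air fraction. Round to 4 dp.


frac = (59.3 - 71.0) / (57.9 - 71.0) = 0.8931

0.8931


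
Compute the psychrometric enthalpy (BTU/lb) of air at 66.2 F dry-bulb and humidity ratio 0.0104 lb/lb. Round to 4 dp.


h = 0.24*66.2 + 0.0104*(1061+0.444*66.2) = 27.2281 BTU/lb

27.2281 BTU/lb


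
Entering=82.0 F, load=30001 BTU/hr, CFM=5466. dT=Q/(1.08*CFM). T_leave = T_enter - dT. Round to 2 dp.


dT = 30001/(1.08*5466) = 5.0821
T_leave = 82.0 - 5.0821 = 76.92 F

76.92 F


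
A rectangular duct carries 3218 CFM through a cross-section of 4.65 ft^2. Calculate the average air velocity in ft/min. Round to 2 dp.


V = 3218 / 4.65 = 692.04 ft/min

692.04 ft/min


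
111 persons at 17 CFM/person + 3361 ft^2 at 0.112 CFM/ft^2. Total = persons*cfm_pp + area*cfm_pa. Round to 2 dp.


Total = 111*17 + 3361*0.112 = 2263.43 CFM

2263.43 CFM


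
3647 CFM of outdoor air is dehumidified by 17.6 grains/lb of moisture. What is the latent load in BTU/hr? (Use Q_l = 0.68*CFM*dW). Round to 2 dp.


Q = 0.68 * 3647 * 17.6 = 43647.30 BTU/hr

43647.30 BTU/hr


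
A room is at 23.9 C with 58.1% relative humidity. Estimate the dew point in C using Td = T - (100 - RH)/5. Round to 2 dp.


Td = 23.9 - (100-58.1)/5 = 15.52 C

15.52 C


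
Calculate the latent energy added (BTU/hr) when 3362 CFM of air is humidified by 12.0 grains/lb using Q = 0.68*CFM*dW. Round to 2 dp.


Q = 0.68 * 3362 * 12.0 = 27433.92 BTU/hr

27433.92 BTU/hr


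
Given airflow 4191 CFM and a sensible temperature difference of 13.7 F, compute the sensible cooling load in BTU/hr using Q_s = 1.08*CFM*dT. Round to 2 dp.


Q = 1.08 * 4191 * 13.7 = 62010.04 BTU/hr

62010.04 BTU/hr


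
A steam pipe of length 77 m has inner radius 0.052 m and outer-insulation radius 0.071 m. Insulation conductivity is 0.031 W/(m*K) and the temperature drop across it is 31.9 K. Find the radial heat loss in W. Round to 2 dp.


Q = 2*pi*0.031*77*31.9/ln(0.071/0.052) = 1536.22 W

1536.22 W


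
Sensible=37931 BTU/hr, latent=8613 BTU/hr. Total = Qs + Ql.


Qt = 37931 + 8613 = 46544 BTU/hr

46544 BTU/hr


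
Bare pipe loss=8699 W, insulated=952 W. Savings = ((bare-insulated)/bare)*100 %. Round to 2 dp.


Savings = ((8699-952)/8699)*100 = 89.06 %

89.06 %


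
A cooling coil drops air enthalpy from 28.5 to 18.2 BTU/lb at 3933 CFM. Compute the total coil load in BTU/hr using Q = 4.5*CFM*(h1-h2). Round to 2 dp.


Q = 4.5 * 3933 * (28.5 - 18.2) = 182294.55 BTU/hr

182294.55 BTU/hr


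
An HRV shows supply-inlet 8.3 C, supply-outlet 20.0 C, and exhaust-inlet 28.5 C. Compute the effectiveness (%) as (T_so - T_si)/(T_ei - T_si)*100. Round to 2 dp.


eff = (20.0-8.3)/(28.5-8.3)*100 = 57.92 %

57.92 %


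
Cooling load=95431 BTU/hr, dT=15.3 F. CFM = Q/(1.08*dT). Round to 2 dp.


CFM = 95431 / (1.08 * 15.3) = 5775.30

5775.30 CFM


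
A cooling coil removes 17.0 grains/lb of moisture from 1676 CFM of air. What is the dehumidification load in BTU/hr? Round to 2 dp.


Q = 0.68 * 1676 * 17.0 = 19374.56 BTU/hr

19374.56 BTU/hr


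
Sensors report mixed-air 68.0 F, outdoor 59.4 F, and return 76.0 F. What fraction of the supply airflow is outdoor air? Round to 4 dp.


frac = (68.0 - 76.0) / (59.4 - 76.0) = 0.4819

0.4819


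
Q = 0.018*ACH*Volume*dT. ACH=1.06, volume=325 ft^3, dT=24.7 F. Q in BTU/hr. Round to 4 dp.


Q = 0.018 * 1.06 * 325 * 24.7 = 153.1647 BTU/hr

153.1647 BTU/hr
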